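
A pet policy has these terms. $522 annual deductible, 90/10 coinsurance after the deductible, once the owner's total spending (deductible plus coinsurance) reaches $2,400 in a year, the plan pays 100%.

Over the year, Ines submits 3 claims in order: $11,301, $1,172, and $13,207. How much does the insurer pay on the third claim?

$12,524.10

Claim 1 — $11,301: $522 finishes the deductible; $10,779 goes to coinsurance; 10% of $10,779 = $1,077.90. Cost to owner: $1,599.90. OOP to date $1,599.90. Insurer: $11,301 − $1,599.90 = $9,701.10.
Claim 2 — $1,172: 10% coinsurance on $1,172 = $117.20. Cost to owner: $117.20. OOP to date $1,717.10. Plan pays $1,172 − $117.20 = $1,054.80.
Claim 3 — $13,207: deductible met; 10% of $13,207 = $1,320.70. Adding that to $1,717.10 gives $3,037.80, past the $2,400 cap; owner pays only $2,400 − $1,717.10 = $682.90. Insurer: $13,207 − $682.90 = $12,524.10.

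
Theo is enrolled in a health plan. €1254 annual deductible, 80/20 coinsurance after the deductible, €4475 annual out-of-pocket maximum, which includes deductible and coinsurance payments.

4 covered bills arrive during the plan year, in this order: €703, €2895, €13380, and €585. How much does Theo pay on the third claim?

€2676

#1 (€703): entire amount goes to the deductible. Patient owes €703 (running OOP €703).
#2 (€2895): €551 finishes the deductible; €2344 goes to coinsurance; coinsurance €2344 × 20% = €468.80. Patient owes €1019.80 (running OOP €1722.80).
#3 (€13380): 20% coinsurance on €13380 = €2676. Patient pays €2676; OOP now €4398.80.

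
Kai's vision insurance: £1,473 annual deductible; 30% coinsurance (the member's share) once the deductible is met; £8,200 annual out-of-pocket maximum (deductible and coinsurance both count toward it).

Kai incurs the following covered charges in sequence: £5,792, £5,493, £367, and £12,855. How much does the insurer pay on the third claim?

£256.90

#1 (£5,792): deductible takes £1,473, £4,319 remains; 30% of £4,319 = £1,295.70. Cost to member: £2,768.70. OOP to date £2,768.70. Insurer: £5,792 − £2,768.70 = £3,023.30.
#2 (£5,493): 30% coinsurance on £5,493 = £1,647.90. Cost to member: £1,647.90. OOP to date £4,416.60. Plan pays £5,493 − £1,647.90 = £3,845.10.
#3 (£367): 30% coinsurance on £367 = £110.10. Cost to member: £110.10. OOP to date £4,526.70. Plan pays £367 − £110.10 = £256.90.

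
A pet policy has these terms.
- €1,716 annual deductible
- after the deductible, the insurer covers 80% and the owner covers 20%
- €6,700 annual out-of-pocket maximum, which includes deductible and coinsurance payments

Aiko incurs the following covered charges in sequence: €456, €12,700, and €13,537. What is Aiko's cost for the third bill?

Bill 1, €456: all of it applies to the deductible. Cost to owner: €456. OOP to date €456.
Bill 2, €12,700: deductible takes €1,260, €11,440 remains; owner's 20% is €2,288. Owner owes €3,548 (running OOP €4,004).
Bill 3, €13,537: 20% coinsurance on €13,537 = €2,707.40. That would push OOP to €6,711.40, over the €6,700 cap, so owner pays €6,700 − €4,004 = €2,696.

€2,696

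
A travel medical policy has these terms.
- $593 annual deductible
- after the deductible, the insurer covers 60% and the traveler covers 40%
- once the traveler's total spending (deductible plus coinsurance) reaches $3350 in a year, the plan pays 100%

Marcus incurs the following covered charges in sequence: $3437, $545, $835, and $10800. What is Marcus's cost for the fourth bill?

#1 ($3437): deductible takes $593, $2844 remains; coinsurance $2844 × 40% = $1137.60. Cost to traveler: $1730.60. OOP to date $1730.60.
#2 ($545): deductible already satisfied, so traveler's share is 40% × $545 = $218. Cost to traveler: $218. OOP to date $1948.60.
#3 ($835): deductible already satisfied, so traveler's share is 40% × $835 = $334. Cost to traveler: $334. OOP to date $2282.60.
#4 ($10800): 40% coinsurance on $10800 = $4320. Adding that to $2282.60 gives $6602.60, past the $3350 cap; traveler pays only $3350 − $2282.60 = $1067.40.

$1067.40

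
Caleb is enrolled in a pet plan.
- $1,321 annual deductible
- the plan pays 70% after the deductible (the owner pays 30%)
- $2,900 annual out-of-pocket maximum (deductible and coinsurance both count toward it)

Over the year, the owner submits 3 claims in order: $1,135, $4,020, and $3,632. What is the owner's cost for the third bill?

$428.80

Claim 1 ($1,135): fully absorbed by the deductible. Owner pays $1,135; OOP now $1,135.
Claim 2 ($4,020): deductible takes $186, $3,834 remains; owner's 30% is $1,150.20. Owner owes $1,336.20 (running OOP $2,471.20).
Claim 3 ($3,632): deductible met; 30% of $3,632 = $1,089.60. OOP would hit $3,560.80 > $2,900, so the cap limits the owner to $2,900 − $2,471.20 = $428.80.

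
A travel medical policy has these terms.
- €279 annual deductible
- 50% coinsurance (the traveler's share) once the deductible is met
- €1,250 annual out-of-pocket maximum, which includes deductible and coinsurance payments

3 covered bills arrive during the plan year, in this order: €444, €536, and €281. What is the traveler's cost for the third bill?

€140.50

#1 (€444): €279 finishes the deductible; €165 goes to coinsurance; 50% of €165 = €82.50. Traveler pays €361.50; OOP now €361.50.
#2 (€536): deductible met; 50% of €536 = €268. Traveler owes €268 (running OOP €629.50).
#3 (€281): deductible already satisfied, so traveler's share is 50% × €281 = €140.50. Cost to traveler: €140.50. OOP to date €770.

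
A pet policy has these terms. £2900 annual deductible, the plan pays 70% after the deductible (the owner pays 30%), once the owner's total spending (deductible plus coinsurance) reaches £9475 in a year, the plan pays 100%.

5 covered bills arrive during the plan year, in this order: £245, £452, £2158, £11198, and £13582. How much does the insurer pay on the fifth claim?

Bill 1, £245: all of it applies to the deductible. Cost to owner: £245. OOP to date £245. Plan pays £245 − £245 = £0.
Bill 2, £452: all of it applies to the deductible. Owner pays £452; OOP now £697. Insurer: £452 − £452 = £0.
Bill 3, £2158: all of it applies to the deductible. Cost to owner: £2158. OOP to date £2855. Insurer: £2158 − £2158 = £0.
Bill 4, £11198: deductible takes £45, £11153 remains; coinsurance £11153 × 30% = £3345.90. Owner pays £3390.90; OOP now £6245.90. Insurer: £11198 − £3390.90 = £7807.10.
Bill 5, £13582: 30% coinsurance on £13582 = £4074.60. OOP would hit £10320.50 > £9475, so the cap limits the owner to £9475 − £6245.90 = £3229.10. Insurer: £13582 − £3229.10 = £10352.90.

£10352.90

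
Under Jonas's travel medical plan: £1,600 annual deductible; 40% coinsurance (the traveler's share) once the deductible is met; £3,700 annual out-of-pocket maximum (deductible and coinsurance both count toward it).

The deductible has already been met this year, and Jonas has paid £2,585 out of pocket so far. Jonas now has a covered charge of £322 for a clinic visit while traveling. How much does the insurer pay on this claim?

£193.20

The deductible is already satisfied, so the full bill goes to coinsurance.
Coinsurance: £322 × 40% = £128.80.
Cumulative spending £2,585 + £128.80 = £2,713.80 stays under the £3,700 maximum.
Insurer pays the balance: £322 − £128.80 = £193.20.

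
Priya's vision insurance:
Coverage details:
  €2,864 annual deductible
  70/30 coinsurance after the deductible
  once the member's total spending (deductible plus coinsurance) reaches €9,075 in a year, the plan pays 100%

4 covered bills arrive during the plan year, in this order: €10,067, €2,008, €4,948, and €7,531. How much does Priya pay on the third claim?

Claim 1 (€10,067): €2,864 finishes the deductible; €7,203 goes to coinsurance; 30% of €7,203 = €2,160.90. Cost to member: €5,024.90. OOP to date €5,024.90.
Claim 2 (€2,008): 30% coinsurance on €2,008 = €602.40. Member pays €602.40; OOP now €5,627.30.
Claim 3 (€4,948): deductible already satisfied, so member's share is 30% × €4,948 = €1,484.40. Cost to member: €1,484.40. OOP to date €7,111.70.

€1,484.40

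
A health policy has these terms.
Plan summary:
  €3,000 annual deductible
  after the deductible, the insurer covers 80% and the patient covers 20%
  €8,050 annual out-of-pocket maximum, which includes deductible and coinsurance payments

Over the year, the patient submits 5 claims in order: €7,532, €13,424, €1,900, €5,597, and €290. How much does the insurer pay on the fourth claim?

€4,518.20

#1 (€7,532): deductible takes €3,000, €4,532 remains; 20% of €4,532 = €906.40. Patient pays €3,906.40; OOP now €3,906.40. Insurer: €7,532 − €3,906.40 = €3,625.60.
#2 (€13,424): deductible met; 20% of €13,424 = €2,684.80. Cost to patient: €2,684.80. OOP to date €6,591.20. Insurer: €13,424 − €2,684.80 = €10,739.20.
#3 (€1,900): deductible already satisfied, so patient's share is 20% × €1,900 = €380. Patient pays €380; OOP now €6,971.20. Plan pays €1,900 − €380 = €1,520.
#4 (€5,597): deductible met; 20% of €5,597 = €1,119.40. That would push OOP to €8,090.60, over the €8,050 cap, so patient pays €8,050 − €6,971.20 = €1,078.80. Plan pays €5,597 − €1,078.80 = €4,518.20.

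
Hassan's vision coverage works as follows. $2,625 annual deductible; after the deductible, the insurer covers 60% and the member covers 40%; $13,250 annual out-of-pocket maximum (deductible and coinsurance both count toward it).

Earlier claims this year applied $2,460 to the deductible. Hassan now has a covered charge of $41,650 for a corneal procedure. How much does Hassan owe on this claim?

$2,460 of the $2,625 deductible is already met, leaving $165.
After the $165 deductible portion, $41,650 − $165 = $41,485 is subject to coinsurance.
Coinsurance: $41,485 × 40% = $16,594.
That puts the member's cost at $165 + $16,594 = $16,759 before any cap.
That would bring total out-of-pocket to $19,219, past the $13,250 cap. The member is capped at $13,250 − $2,460 = $10,790 on this claim.

$10,790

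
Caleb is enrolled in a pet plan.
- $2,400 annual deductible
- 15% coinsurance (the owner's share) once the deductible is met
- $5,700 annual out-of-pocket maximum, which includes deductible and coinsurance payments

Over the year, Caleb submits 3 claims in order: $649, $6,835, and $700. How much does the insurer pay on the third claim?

$595

Bill 1, $649: all of it applies to the deductible. Owner owes $649 (running OOP $649). Insurer: $649 − $649 = $0.
Bill 2, $6,835: $1,751 finishes the deductible; $5,084 goes to coinsurance; 15% of $5,084 = $762.60. Owner owes $2,513.60 (running OOP $3,162.60). Plan pays $6,835 − $2,513.60 = $4,321.40.
Bill 3, $700: deductible already satisfied, so owner's share is 15% × $700 = $105. Cost to owner: $105. OOP to date $3,267.60. Insurer: $700 − $105 = $595.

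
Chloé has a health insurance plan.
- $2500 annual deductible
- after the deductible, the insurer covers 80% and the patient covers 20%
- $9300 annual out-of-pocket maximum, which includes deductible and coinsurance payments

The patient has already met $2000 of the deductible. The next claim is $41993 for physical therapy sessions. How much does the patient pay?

Remaining deductible: $2500 − $2000 = $500.
That leaves $41993 − $500 = $41493 for coinsurance.
Patient's 20% share of $41493 is $8298.60.
So the patient owes $500 + $8298.60 = $8798.60 before any cap.
That would bring total out-of-pocket to $10798.60, past the $9300 cap. The patient is capped at $9300 − $2000 = $7300 on this claim.

$7300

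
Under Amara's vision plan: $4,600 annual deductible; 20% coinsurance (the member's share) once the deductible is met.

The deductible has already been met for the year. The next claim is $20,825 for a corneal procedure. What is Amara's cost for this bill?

The deductible is already satisfied, so the full bill goes to coinsurance.
20% of $20,825 = $4,165 falls to the member.

$4,165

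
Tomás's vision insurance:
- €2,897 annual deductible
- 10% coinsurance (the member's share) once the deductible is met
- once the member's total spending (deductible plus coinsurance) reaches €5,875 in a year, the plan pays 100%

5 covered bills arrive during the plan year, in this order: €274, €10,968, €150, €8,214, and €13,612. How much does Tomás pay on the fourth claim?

#1 (€274): fully absorbed by the deductible. Member owes €274 (running OOP €274).
#2 (€10,968): deductible takes €2,623, €8,345 remains; coinsurance €8,345 × 10% = €834.50. Member owes €3,457.50 (running OOP €3,731.50).
#3 (€150): 10% coinsurance on €150 = €15. Cost to member: €15. OOP to date €3,746.50.
#4 (€8,214): 10% coinsurance on €8,214 = €821.40. Member pays €821.40; OOP now €4,567.90.

€821.40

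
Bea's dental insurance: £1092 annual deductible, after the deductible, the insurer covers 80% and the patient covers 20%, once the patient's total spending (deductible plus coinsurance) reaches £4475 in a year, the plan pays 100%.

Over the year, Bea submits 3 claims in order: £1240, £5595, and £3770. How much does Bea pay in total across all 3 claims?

Claim 1 (£1240): deductible takes £1092, £148 remains; patient's 20% is £29.60. Patient pays £1121.60; OOP now £1121.60.
Claim 2 (£5595): deductible already satisfied, so patient's share is 20% × £5595 = £1119. Cost to patient: £1119. OOP to date £2240.60.
Claim 3 (£3770): deductible already satisfied, so patient's share is 20% × £3770 = £754. Patient pays £754; OOP now £2994.60.
Total paid by the patient: £1121.60 + £1119 + £754 = £2994.60.

£2994.60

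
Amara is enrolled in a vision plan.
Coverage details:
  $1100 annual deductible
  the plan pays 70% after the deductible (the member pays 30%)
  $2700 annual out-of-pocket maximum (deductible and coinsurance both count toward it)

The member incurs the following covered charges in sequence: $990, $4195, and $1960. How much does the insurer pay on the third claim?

$1585.50

#1 ($990): entire amount goes to the deductible. Member owes $990 (running OOP $990). Plan pays $990 − $990 = $0.
#2 ($4195): $110 to deductible, leaving $4085; coinsurance $4085 × 30% = $1225.50. Member pays $1335.50; OOP now $2325.50. Insurer: $4195 − $1335.50 = $2859.50.
#3 ($1960): deductible met; 30% of $1960 = $588. That would push OOP to $2913.50, over the $2700 cap, so member pays $2700 − $2325.50 = $374.50. Insurer: $1960 − $374.50 = $1585.50.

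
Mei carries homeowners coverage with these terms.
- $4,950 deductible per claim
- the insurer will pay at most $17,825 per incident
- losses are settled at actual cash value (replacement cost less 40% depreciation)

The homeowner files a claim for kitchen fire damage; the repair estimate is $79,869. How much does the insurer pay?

At 40% depreciation, ACV = $79,869 − $31,947.60 = $47,921.40.
Less the $4,950 deductible: $47,921.40 − $4,950 = $42,971.40.
$42,971.40 exceeds the $17,825 limit, so the insurer pays the limit: $17,825.

$17,825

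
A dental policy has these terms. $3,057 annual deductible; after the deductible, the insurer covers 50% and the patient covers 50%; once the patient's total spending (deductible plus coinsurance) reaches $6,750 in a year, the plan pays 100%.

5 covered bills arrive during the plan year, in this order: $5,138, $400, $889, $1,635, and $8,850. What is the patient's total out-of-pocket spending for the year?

#1 ($5,138): $3,057 finishes the deductible; $2,081 goes to coinsurance; coinsurance $2,081 × 50% = $1,040.50. Patient pays $4,097.50; OOP now $4,097.50.
#2 ($400): 50% coinsurance on $400 = $200. Patient pays $200; OOP now $4,297.50.
#3 ($889): deductible already satisfied, so patient's share is 50% × $889 = $444.50. Patient pays $444.50; OOP now $4,742.
#4 ($1,635): 50% coinsurance on $1,635 = $817.50. Patient owes $817.50 (running OOP $5,559.50).
#5 ($8,850): deductible met; 50% of $8,850 = $4,425. OOP would hit $9,984.50 > $6,750, so the cap limits the patient to $6,750 − $5,559.50 = $1,190.50.
Total paid by the patient: $4,097.50 + $200 + $444.50 + $817.50 + $1,190.50 = $6,750.

$6,750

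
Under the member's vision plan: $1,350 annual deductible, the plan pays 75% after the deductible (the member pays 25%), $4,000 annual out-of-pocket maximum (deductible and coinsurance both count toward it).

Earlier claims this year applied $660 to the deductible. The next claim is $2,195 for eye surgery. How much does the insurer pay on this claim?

Deductible still to meet: $1,350 − $660 = $690.
The remaining $1,505 (= $2,195 − $690) moves to coinsurance.
Member's 25% share of $1,505 is $376.25.
That puts the member's cost at $690 + $376.25 = $1,066.25 before any cap.
Total out-of-pocket so far would be $660 + $1,066.25 = $1,726.25, below the $4,000 cap — no reduction.
The insurer covers the remainder: $2,195 − $1,066.25 = $1,128.75.

$1,128.75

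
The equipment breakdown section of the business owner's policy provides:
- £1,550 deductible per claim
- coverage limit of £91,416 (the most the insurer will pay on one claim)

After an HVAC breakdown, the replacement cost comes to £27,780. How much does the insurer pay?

£26,230

Less the £1,550 deductible: £27,780 − £1,550 = £26,230.
£26,230 is within the £91,416 limit, so the insurer pays £26,230.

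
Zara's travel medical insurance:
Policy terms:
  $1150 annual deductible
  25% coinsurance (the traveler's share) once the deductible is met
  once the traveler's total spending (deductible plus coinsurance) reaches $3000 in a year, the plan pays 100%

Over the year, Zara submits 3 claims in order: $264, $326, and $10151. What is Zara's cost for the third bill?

Bill 1, $264: fully absorbed by the deductible. Traveler pays $264; OOP now $264.
Bill 2, $326: entire amount goes to the deductible. Cost to traveler: $326. OOP to date $590.
Bill 3, $10151: $560 finishes the deductible; $9591 goes to coinsurance; coinsurance $9591 × 25% = $2397.75. Claim cost before the cap: $560 + $2397.75 = $2957.75. Adding that to $590 gives $3547.75, past the $3000 cap; traveler pays only $3000 − $590 = $2410.

$2410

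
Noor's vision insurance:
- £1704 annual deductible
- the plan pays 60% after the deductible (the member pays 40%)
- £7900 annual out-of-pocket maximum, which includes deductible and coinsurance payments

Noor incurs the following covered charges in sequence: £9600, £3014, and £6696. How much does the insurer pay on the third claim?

Claim 1 — £9600: £1704 to deductible, leaving £7896; member's 40% is £3158.40. Member pays £4862.40; OOP now £4862.40. Plan pays £9600 − £4862.40 = £4737.60.
Claim 2 — £3014: deductible already satisfied, so member's share is 40% × £3014 = £1205.60. Member pays £1205.60; OOP now £6068. Plan pays £3014 − £1205.60 = £1808.40.
Claim 3 — £6696: 40% coinsurance on £6696 = £2678.40. That would push OOP to £8746.40, over the £7900 cap, so member pays £7900 − £6068 = £1832. Plan pays £6696 − £1832 = £4864.

£4864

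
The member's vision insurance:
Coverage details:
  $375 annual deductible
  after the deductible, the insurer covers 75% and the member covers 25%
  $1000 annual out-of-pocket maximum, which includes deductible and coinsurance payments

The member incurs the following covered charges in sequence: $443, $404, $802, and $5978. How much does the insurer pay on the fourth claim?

#1 ($443): $375 to deductible, leaving $68; 25% of $68 = $17. Member pays $392; OOP now $392. Plan pays $443 − $392 = $51.
#2 ($404): deductible met; 25% of $404 = $101. Member owes $101 (running OOP $493). Plan pays $404 − $101 = $303.
#3 ($802): deductible already satisfied, so member's share is 25% × $802 = $200.50. Cost to member: $200.50. OOP to date $693.50. Plan pays $802 − $200.50 = $601.50.
#4 ($5978): 25% coinsurance on $5978 = $1494.50. OOP would hit $2188 > $1000, so the cap limits the member to $1000 − $693.50 = $306.50. Plan pays $5978 − $306.50 = $5671.50.

$5671.50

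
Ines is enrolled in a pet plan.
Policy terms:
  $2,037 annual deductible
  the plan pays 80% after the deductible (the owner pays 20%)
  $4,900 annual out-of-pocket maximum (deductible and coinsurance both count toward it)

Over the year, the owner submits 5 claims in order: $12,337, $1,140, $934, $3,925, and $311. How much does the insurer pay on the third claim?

$747.20

#1 ($12,337): $2,037 to deductible, leaving $10,300; owner's 20% is $2,060. Owner pays $4,097; OOP now $4,097. Plan pays $12,337 − $4,097 = $8,240.
#2 ($1,140): deductible met; 20% of $1,140 = $228. Owner owes $228 (running OOP $4,325). Plan pays $1,140 − $228 = $912.
#3 ($934): 20% coinsurance on $934 = $186.80. Owner pays $186.80; OOP now $4,511.80. Plan pays $934 − $186.80 = $747.20.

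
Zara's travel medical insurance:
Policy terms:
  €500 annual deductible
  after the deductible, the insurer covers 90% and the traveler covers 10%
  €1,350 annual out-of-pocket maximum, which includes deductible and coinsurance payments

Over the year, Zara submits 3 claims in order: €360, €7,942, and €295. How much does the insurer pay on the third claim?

€265.50

Claim 1 — €360: entire amount goes to the deductible. Traveler pays €360; OOP now €360. Plan pays €360 − €360 = €0.
Claim 2 — €7,942: €140 to deductible, leaving €7,802; coinsurance €7,802 × 10% = €780.20. Cost to traveler: €920.20. OOP to date €1,280.20. Plan pays €7,942 − €920.20 = €7,021.80.
Claim 3 — €295: deductible already satisfied, so traveler's share is 10% × €295 = €29.50. Traveler pays €29.50; OOP now €1,309.70. Insurer: €295 − €29.50 = €265.50.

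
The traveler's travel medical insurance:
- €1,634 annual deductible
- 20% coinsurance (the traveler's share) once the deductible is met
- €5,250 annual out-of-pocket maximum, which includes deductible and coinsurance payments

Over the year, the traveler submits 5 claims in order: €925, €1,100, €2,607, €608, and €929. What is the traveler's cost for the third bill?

€521.40

Bill 1, €925: fully absorbed by the deductible. Traveler pays €925; OOP now €925.
Bill 2, €1,100: €709 finishes the deductible; €391 goes to coinsurance; coinsurance €391 × 20% = €78.20. Traveler owes €787.20 (running OOP €1,712.20).
Bill 3, €2,607: deductible already satisfied, so traveler's share is 20% × €2,607 = €521.40. Cost to traveler: €521.40. OOP to date €2,233.60.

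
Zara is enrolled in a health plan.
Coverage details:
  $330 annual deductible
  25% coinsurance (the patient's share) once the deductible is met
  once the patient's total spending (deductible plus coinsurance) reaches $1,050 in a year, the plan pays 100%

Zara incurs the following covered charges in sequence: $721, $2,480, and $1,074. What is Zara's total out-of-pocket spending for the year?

Bill 1, $721: $330 to deductible, leaving $391; 25% of $391 = $97.75. Patient pays $427.75; OOP now $427.75.
Bill 2, $2,480: deductible met; 25% of $2,480 = $620. Patient owes $620 (running OOP $1,047.75).
Bill 3, $1,074: deductible already satisfied, so patient's share is 25% × $1,074 = $268.50. That would push OOP to $1,316.25, over the $1,050 cap, so patient pays $1,050 − $1,047.75 = $2.25.
Summing the patient's payments: $427.75 + $620 + $2.25 = $1,050.

$1,050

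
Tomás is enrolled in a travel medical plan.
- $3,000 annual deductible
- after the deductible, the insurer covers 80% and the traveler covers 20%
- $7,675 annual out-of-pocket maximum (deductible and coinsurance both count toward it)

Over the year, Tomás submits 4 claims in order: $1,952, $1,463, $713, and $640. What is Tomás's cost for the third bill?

Claim 1 ($1,952): entire amount goes to the deductible. Traveler owes $1,952 (running OOP $1,952).
Claim 2 ($1,463): $1,048 to deductible, leaving $415; coinsurance $415 × 20% = $83. Cost to traveler: $1,131. OOP to date $3,083.
Claim 3 ($713): 20% coinsurance on $713 = $142.60. Cost to traveler: $142.60. OOP to date $3,225.60.

$142.60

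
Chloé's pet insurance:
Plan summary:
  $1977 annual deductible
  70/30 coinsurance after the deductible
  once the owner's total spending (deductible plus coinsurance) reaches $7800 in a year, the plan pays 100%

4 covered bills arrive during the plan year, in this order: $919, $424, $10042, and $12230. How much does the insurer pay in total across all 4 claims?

$15815

Claim 1 — $919: entire amount goes to the deductible. Cost to owner: $919. OOP to date $919. Insurer: $919 − $919 = $0.
Claim 2 — $424: entire amount goes to the deductible. Owner pays $424; OOP now $1343. Plan pays $424 − $424 = $0.
Claim 3 — $10042: $634 to deductible, leaving $9408; owner's 30% is $2822.40. Owner pays $3456.40; OOP now $4799.40. Insurer: $10042 − $3456.40 = $6585.60.
Claim 4 — $12230: 30% coinsurance on $12230 = $3669. That would push OOP to $8468.40, over the $7800 cap, so owner pays $7800 − $4799.40 = $3000.60. Insurer: $12230 − $3000.60 = $9229.40.
Insurer total: $0 + $0 + $6585.60 + $9229.40 = $15815.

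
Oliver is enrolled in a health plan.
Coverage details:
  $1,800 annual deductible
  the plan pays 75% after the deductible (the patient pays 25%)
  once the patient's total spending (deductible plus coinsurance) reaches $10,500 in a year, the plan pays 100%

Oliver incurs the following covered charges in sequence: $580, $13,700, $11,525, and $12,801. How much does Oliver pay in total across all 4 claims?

$10,500

Claim 1 — $580: entire amount goes to the deductible. Cost to patient: $580. OOP to date $580.
Claim 2 — $13,700: $1,220 to deductible, leaving $12,480; coinsurance $12,480 × 25% = $3,120. Patient pays $4,340; OOP now $4,920.
Claim 3 — $11,525: deductible already satisfied, so patient's share is 25% × $11,525 = $2,881.25. Patient owes $2,881.25 (running OOP $7,801.25).
Claim 4 — $12,801: deductible met; 25% of $12,801 = $3,200.25. Adding that to $7,801.25 gives $11,001.50, past the $10,500 cap; patient pays only $10,500 − $7,801.25 = $2,698.75.
Total paid by the patient: $580 + $4,340 + $2,881.25 + $2,698.75 = $10,500.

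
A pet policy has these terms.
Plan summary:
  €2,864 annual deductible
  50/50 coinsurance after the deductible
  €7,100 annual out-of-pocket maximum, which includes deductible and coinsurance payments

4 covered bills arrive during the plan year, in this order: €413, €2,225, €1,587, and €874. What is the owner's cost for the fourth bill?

€437

#1 (€413): fully absorbed by the deductible. Owner owes €413 (running OOP €413).
#2 (€2,225): all of it applies to the deductible. Cost to owner: €2,225. OOP to date €2,638.
#3 (€1,587): deductible takes €226, €1,361 remains; coinsurance €1,361 × 50% = €680.50. Owner pays €906.50; OOP now €3,544.50.
#4 (€874): 50% coinsurance on €874 = €437. Cost to owner: €437. OOP to date €3,981.50.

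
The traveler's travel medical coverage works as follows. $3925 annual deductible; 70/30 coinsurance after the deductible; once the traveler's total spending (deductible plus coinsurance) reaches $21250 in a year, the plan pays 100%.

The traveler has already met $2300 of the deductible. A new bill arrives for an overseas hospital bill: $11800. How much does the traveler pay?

$4677.50

Deductible still to meet: $3925 − $2300 = $1625.
After the $1625 deductible portion, $11800 − $1625 = $10175 is subject to coinsurance.
30% of $10175 = $3052.50 falls to the traveler.
So the traveler owes $1625 + $3052.50 = $4677.50 before any cap.
Total out-of-pocket so far would be $2300 + $4677.50 = $6977.50, below the $21250 cap — no reduction.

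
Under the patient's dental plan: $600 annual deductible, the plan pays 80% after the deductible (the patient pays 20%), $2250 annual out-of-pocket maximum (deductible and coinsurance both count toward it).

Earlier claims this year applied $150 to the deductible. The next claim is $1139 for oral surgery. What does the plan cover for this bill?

$551.20

Remaining deductible: $600 − $150 = $450.
That leaves $1139 − $450 = $689 for coinsurance.
Coinsurance: $689 × 20% = $137.80.
That puts the patient's cost at $450 + $137.80 = $587.80 before any cap.
Total out-of-pocket so far would be $150 + $587.80 = $737.80, below the $2250 cap — no reduction.
The insurer covers the remainder: $1139 − $587.80 = $551.20.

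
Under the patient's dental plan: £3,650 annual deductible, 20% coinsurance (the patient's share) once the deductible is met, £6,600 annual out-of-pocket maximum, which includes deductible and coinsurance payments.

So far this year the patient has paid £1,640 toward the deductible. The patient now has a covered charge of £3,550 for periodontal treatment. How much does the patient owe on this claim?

£2,318

£1,640 of the £3,650 deductible is already met, leaving £2,010.
The remaining £1,540 (= £3,550 − £2,010) moves to coinsurance.
Patient's 20% share of £1,540 is £308.
That puts the patient's cost at £2,010 + £308 = £2,318 before any cap.
Year-to-date out-of-pocket becomes £1,640 + £2,318 = £3,958, still under the £6,600 maximum, so no cap applies.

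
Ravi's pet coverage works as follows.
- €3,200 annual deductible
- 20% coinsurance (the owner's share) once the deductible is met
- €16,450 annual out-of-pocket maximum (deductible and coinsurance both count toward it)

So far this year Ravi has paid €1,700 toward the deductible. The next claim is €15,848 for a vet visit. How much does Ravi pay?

€4,369.60

€1,700 of the €3,200 deductible is already met, leaving €1,500.
That leaves €15,848 − €1,500 = €14,348 for coinsurance.
Coinsurance: €14,348 × 20% = €2,869.60.
That puts the owner's cost at €1,500 + €2,869.60 = €4,369.60 before any cap.
Cumulative spending €1,700 + €4,369.60 = €6,069.60 stays under the €16,450 maximum.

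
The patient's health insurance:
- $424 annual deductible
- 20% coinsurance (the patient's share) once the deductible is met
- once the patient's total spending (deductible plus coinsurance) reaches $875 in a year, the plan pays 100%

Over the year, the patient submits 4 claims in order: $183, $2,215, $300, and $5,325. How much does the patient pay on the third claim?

Claim 1 — $183: all of it applies to the deductible. Cost to patient: $183. OOP to date $183.
Claim 2 — $2,215: $241 finishes the deductible; $1,974 goes to coinsurance; patient's 20% is $394.80. Patient owes $635.80 (running OOP $818.80).
Claim 3 — $300: deductible already satisfied, so patient's share is 20% × $300 = $60. Adding that to $818.80 gives $878.80, past the $875 cap; patient pays only $875 − $818.80 = $56.20.

$56.20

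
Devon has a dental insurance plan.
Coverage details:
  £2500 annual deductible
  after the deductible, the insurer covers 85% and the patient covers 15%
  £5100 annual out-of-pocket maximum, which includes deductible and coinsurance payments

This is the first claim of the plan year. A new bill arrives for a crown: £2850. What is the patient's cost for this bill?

Deductible not yet touched, so the first £2500 of the bill goes to the deductible.
That leaves £2850 − £2500 = £350 for coinsurance.
Coinsurance: £350 × 15% = £52.50.
So the patient owes £2500 + £52.50 = £2552.50 before any cap.
Total out-of-pocket so far would be £0 + £2552.50 = £2552.50, below the £5100 cap — no reduction.

£2552.50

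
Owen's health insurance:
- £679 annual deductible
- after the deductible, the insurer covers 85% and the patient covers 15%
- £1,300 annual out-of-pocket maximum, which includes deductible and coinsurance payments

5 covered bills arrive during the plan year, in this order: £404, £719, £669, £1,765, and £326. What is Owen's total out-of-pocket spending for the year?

£1,159.60

Bill 1, £404: fully absorbed by the deductible. Cost to patient: £404. OOP to date £404.
Bill 2, £719: deductible takes £275, £444 remains; patient's 15% is £66.60. Cost to patient: £341.60. OOP to date £745.60.
Bill 3, £669: deductible met; 15% of £669 = £100.35. Patient owes £100.35 (running OOP £845.95).
Bill 4, £1,765: deductible already satisfied, so patient's share is 15% × £1,765 = £264.75. Patient owes £264.75 (running OOP £1,110.70).
Bill 5, £326: deductible met; 15% of £326 = £48.90. Patient pays £48.90; OOP now £1,159.60.
Summing the patient's payments: £404 + £341.60 + £100.35 + £264.75 + £48.90 = £1,159.60.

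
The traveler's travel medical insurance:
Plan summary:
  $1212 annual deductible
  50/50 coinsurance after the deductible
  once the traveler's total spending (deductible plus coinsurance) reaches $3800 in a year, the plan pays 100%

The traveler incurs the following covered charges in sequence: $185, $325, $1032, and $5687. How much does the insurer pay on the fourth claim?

$3264

Claim 1 — $185: entire amount goes to the deductible. Cost to traveler: $185. OOP to date $185. Insurer: $185 − $185 = $0.
Claim 2 — $325: all of it applies to the deductible. Traveler pays $325; OOP now $510. Insurer: $325 − $325 = $0.
Claim 3 — $1032: $702 finishes the deductible; $330 goes to coinsurance; 50% of $330 = $165. Cost to traveler: $867. OOP to date $1377. Insurer: $1032 − $867 = $165.
Claim 4 — $5687: deductible met; 50% of $5687 = $2843.50. Adding that to $1377 gives $4220.50, past the $3800 cap; traveler pays only $3800 − $1377 = $2423. Insurer: $5687 − $2423 = $3264.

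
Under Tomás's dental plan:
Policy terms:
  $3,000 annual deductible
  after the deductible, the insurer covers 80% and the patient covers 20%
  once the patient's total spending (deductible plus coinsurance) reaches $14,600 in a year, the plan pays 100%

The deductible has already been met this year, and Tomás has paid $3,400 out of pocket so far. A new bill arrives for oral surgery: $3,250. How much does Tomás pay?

With the deductible met, the entire $3,250 is subject to coinsurance.
Coinsurance: $3,250 × 20% = $650.
Total out-of-pocket so far would be $3,400 + $650 = $4,050, below the $14,600 cap — no reduction.

$650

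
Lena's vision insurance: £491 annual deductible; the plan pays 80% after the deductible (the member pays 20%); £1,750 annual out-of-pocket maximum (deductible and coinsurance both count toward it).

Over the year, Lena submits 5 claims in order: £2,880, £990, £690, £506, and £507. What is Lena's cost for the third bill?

Claim 1 (£2,880): £491 finishes the deductible; £2,389 goes to coinsurance; member's 20% is £477.80. Cost to member: £968.80. OOP to date £968.80.
Claim 2 (£990): deductible already satisfied, so member's share is 20% × £990 = £198. Member pays £198; OOP now £1,166.80.
Claim 3 (£690): deductible already satisfied, so member's share is 20% × £690 = £138. Cost to member: £138. OOP to date £1,304.80.

£138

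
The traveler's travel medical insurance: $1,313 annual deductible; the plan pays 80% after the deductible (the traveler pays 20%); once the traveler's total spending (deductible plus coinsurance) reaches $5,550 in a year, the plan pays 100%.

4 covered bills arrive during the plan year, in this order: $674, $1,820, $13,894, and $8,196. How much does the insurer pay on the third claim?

#1 ($674): entire amount goes to the deductible. Traveler owes $674 (running OOP $674). Insurer: $674 − $674 = $0.
#2 ($1,820): deductible takes $639, $1,181 remains; coinsurance $1,181 × 20% = $236.20. Traveler pays $875.20; OOP now $1,549.20. Insurer: $1,820 − $875.20 = $944.80.
#3 ($13,894): deductible already satisfied, so traveler's share is 20% × $13,894 = $2,778.80. Cost to traveler: $2,778.80. OOP to date $4,328. Insurer: $13,894 − $2,778.80 = $11,115.20.

$11,115.20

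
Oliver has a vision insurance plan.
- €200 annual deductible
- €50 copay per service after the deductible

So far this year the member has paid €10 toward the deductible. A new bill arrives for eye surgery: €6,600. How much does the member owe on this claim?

€10 of the €200 deductible is already met, leaving €190.
That leaves €6,600 − €190 = €6,410 for the copay.
Copay on this service: €50.
So the member owes €190 + €50 = €240.

€240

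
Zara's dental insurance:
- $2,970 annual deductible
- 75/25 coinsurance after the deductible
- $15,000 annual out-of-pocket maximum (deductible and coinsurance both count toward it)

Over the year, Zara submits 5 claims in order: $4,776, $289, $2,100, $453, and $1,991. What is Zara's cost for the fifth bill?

$497.75

Claim 1 ($4,776): $2,970 to deductible, leaving $1,806; coinsurance $1,806 × 25% = $451.50. Patient pays $3,421.50; OOP now $3,421.50.
Claim 2 ($289): 25% coinsurance on $289 = $72.25. Patient owes $72.25 (running OOP $3,493.75).
Claim 3 ($2,100): deductible met; 25% of $2,100 = $525. Patient pays $525; OOP now $4,018.75.
Claim 4 ($453): 25% coinsurance on $453 = $113.25. Patient pays $113.25; OOP now $4,132.
Claim 5 ($1,991): 25% coinsurance on $1,991 = $497.75. Patient owes $497.75 (running OOP $4,629.75).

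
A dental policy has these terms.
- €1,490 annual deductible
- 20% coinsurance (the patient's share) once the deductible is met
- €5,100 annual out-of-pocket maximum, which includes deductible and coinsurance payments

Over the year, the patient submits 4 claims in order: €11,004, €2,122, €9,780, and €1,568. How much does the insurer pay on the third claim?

Claim 1 (€11,004): deductible takes €1,490, €9,514 remains; coinsurance €9,514 × 20% = €1,902.80. Patient pays €3,392.80; OOP now €3,392.80. Insurer: €11,004 − €3,392.80 = €7,611.20.
Claim 2 (€2,122): deductible met; 20% of €2,122 = €424.40. Patient pays €424.40; OOP now €3,817.20. Insurer: €2,122 − €424.40 = €1,697.60.
Claim 3 (€9,780): 20% coinsurance on €9,780 = €1,956. OOP would hit €5,773.20 > €5,100, so the cap limits the patient to €5,100 − €3,817.20 = €1,282.80. Insurer: €9,780 − €1,282.80 = €8,497.20.

€8,497.20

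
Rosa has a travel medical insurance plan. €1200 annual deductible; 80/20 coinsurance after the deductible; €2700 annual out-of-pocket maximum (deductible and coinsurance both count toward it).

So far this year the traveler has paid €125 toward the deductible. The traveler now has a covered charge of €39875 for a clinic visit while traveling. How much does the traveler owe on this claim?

€2575

Deductible still to meet: €1200 − €125 = €1075.
After the €1075 deductible portion, €39875 − €1075 = €38800 is subject to coinsurance.
Traveler's 20% share of €38800 is €7760.
Traveler responsibility before any cap: €1075 + €7760 = €8835.
Adding €8835 to the €125 already spent would give €8960, which exceeds the €2700 cap; the traveler pays just €2700 − €125 = €2575.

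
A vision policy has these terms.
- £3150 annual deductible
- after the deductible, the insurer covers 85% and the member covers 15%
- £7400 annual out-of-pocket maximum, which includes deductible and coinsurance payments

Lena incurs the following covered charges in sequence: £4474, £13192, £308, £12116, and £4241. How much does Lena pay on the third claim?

#1 (£4474): £3150 finishes the deductible; £1324 goes to coinsurance; 15% of £1324 = £198.60. Member pays £3348.60; OOP now £3348.60.
#2 (£13192): 15% coinsurance on £13192 = £1978.80. Cost to member: £1978.80. OOP to date £5327.40.
#3 (£308): 15% coinsurance on £308 = £46.20. Member pays £46.20; OOP now £5373.60.

£46.20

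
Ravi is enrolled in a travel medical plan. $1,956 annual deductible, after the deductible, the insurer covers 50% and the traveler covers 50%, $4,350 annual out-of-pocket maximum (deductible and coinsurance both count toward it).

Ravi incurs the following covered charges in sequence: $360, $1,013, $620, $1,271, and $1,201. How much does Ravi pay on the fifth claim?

$600.50

Claim 1 ($360): entire amount goes to the deductible. Cost to traveler: $360. OOP to date $360.
Claim 2 ($1,013): fully absorbed by the deductible. Traveler owes $1,013 (running OOP $1,373).
Claim 3 ($620): deductible takes $583, $37 remains; coinsurance $37 × 50% = $18.50. Traveler owes $601.50 (running OOP $1,974.50).
Claim 4 ($1,271): deductible already satisfied, so traveler's share is 50% × $1,271 = $635.50. Traveler pays $635.50; OOP now $2,610.
Claim 5 ($1,201): deductible met; 50% of $1,201 = $600.50. Cost to traveler: $600.50. OOP to date $3,210.50.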